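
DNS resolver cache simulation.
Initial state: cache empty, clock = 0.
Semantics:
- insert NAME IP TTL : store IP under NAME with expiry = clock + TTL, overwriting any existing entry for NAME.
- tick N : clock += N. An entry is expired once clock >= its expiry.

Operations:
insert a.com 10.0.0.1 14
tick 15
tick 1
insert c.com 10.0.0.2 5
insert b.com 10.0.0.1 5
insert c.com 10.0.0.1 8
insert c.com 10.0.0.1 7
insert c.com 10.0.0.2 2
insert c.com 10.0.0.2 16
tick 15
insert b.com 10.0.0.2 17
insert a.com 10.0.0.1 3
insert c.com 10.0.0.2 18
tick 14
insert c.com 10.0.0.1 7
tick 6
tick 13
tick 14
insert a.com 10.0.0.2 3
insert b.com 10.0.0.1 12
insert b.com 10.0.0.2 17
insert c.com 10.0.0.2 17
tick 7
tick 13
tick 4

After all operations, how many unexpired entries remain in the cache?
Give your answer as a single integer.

Answer: 0

Derivation:
Op 1: insert a.com -> 10.0.0.1 (expiry=0+14=14). clock=0
Op 2: tick 15 -> clock=15. purged={a.com}
Op 3: tick 1 -> clock=16.
Op 4: insert c.com -> 10.0.0.2 (expiry=16+5=21). clock=16
Op 5: insert b.com -> 10.0.0.1 (expiry=16+5=21). clock=16
Op 6: insert c.com -> 10.0.0.1 (expiry=16+8=24). clock=16
Op 7: insert c.com -> 10.0.0.1 (expiry=16+7=23). clock=16
Op 8: insert c.com -> 10.0.0.2 (expiry=16+2=18). clock=16
Op 9: insert c.com -> 10.0.0.2 (expiry=16+16=32). clock=16
Op 10: tick 15 -> clock=31. purged={b.com}
Op 11: insert b.com -> 10.0.0.2 (expiry=31+17=48). clock=31
Op 12: insert a.com -> 10.0.0.1 (expiry=31+3=34). clock=31
Op 13: insert c.com -> 10.0.0.2 (expiry=31+18=49). clock=31
Op 14: tick 14 -> clock=45. purged={a.com}
Op 15: insert c.com -> 10.0.0.1 (expiry=45+7=52). clock=45
Op 16: tick 6 -> clock=51. purged={b.com}
Op 17: tick 13 -> clock=64. purged={c.com}
Op 18: tick 14 -> clock=78.
Op 19: insert a.com -> 10.0.0.2 (expiry=78+3=81). clock=78
Op 20: insert b.com -> 10.0.0.1 (expiry=78+12=90). clock=78
Op 21: insert b.com -> 10.0.0.2 (expiry=78+17=95). clock=78
Op 22: insert c.com -> 10.0.0.2 (expiry=78+17=95). clock=78
Op 23: tick 7 -> clock=85. purged={a.com}
Op 24: tick 13 -> clock=98. purged={b.com,c.com}
Op 25: tick 4 -> clock=102.
Final cache (unexpired): {} -> size=0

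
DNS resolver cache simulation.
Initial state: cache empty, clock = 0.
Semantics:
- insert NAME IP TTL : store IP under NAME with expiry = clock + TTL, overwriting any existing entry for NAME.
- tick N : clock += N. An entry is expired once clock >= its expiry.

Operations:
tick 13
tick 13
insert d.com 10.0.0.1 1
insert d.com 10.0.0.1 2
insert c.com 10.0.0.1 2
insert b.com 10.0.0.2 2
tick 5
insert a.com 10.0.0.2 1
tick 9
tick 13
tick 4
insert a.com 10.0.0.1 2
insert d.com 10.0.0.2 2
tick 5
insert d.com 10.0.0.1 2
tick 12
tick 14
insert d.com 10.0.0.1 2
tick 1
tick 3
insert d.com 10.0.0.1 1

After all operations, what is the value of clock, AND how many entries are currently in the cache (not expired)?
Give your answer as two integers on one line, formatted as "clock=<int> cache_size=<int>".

Answer: clock=92 cache_size=1

Derivation:
Op 1: tick 13 -> clock=13.
Op 2: tick 13 -> clock=26.
Op 3: insert d.com -> 10.0.0.1 (expiry=26+1=27). clock=26
Op 4: insert d.com -> 10.0.0.1 (expiry=26+2=28). clock=26
Op 5: insert c.com -> 10.0.0.1 (expiry=26+2=28). clock=26
Op 6: insert b.com -> 10.0.0.2 (expiry=26+2=28). clock=26
Op 7: tick 5 -> clock=31. purged={b.com,c.com,d.com}
Op 8: insert a.com -> 10.0.0.2 (expiry=31+1=32). clock=31
Op 9: tick 9 -> clock=40. purged={a.com}
Op 10: tick 13 -> clock=53.
Op 11: tick 4 -> clock=57.
Op 12: insert a.com -> 10.0.0.1 (expiry=57+2=59). clock=57
Op 13: insert d.com -> 10.0.0.2 (expiry=57+2=59). clock=57
Op 14: tick 5 -> clock=62. purged={a.com,d.com}
Op 15: insert d.com -> 10.0.0.1 (expiry=62+2=64). clock=62
Op 16: tick 12 -> clock=74. purged={d.com}
Op 17: tick 14 -> clock=88.
Op 18: insert d.com -> 10.0.0.1 (expiry=88+2=90). clock=88
Op 19: tick 1 -> clock=89.
Op 20: tick 3 -> clock=92. purged={d.com}
Op 21: insert d.com -> 10.0.0.1 (expiry=92+1=93). clock=92
Final clock = 92
Final cache (unexpired): {d.com} -> size=1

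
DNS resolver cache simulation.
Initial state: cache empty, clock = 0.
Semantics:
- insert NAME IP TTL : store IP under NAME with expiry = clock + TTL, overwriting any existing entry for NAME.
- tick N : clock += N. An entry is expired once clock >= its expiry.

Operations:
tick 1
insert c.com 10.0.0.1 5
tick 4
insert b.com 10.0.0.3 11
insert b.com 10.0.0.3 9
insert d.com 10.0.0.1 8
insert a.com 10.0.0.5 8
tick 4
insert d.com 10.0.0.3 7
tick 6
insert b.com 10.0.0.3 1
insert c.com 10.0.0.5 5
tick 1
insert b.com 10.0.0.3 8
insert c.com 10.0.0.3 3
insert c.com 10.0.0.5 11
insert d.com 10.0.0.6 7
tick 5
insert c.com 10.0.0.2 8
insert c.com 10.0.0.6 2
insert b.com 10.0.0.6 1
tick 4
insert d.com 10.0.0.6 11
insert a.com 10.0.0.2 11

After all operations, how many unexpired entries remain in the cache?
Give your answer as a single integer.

Answer: 2

Derivation:
Op 1: tick 1 -> clock=1.
Op 2: insert c.com -> 10.0.0.1 (expiry=1+5=6). clock=1
Op 3: tick 4 -> clock=5.
Op 4: insert b.com -> 10.0.0.3 (expiry=5+11=16). clock=5
Op 5: insert b.com -> 10.0.0.3 (expiry=5+9=14). clock=5
Op 6: insert d.com -> 10.0.0.1 (expiry=5+8=13). clock=5
Op 7: insert a.com -> 10.0.0.5 (expiry=5+8=13). clock=5
Op 8: tick 4 -> clock=9. purged={c.com}
Op 9: insert d.com -> 10.0.0.3 (expiry=9+7=16). clock=9
Op 10: tick 6 -> clock=15. purged={a.com,b.com}
Op 11: insert b.com -> 10.0.0.3 (expiry=15+1=16). clock=15
Op 12: insert c.com -> 10.0.0.5 (expiry=15+5=20). clock=15
Op 13: tick 1 -> clock=16. purged={b.com,d.com}
Op 14: insert b.com -> 10.0.0.3 (expiry=16+8=24). clock=16
Op 15: insert c.com -> 10.0.0.3 (expiry=16+3=19). clock=16
Op 16: insert c.com -> 10.0.0.5 (expiry=16+11=27). clock=16
Op 17: insert d.com -> 10.0.0.6 (expiry=16+7=23). clock=16
Op 18: tick 5 -> clock=21.
Op 19: insert c.com -> 10.0.0.2 (expiry=21+8=29). clock=21
Op 20: insert c.com -> 10.0.0.6 (expiry=21+2=23). clock=21
Op 21: insert b.com -> 10.0.0.6 (expiry=21+1=22). clock=21
Op 22: tick 4 -> clock=25. purged={b.com,c.com,d.com}
Op 23: insert d.com -> 10.0.0.6 (expiry=25+11=36). clock=25
Op 24: insert a.com -> 10.0.0.2 (expiry=25+11=36). clock=25
Final cache (unexpired): {a.com,d.com} -> size=2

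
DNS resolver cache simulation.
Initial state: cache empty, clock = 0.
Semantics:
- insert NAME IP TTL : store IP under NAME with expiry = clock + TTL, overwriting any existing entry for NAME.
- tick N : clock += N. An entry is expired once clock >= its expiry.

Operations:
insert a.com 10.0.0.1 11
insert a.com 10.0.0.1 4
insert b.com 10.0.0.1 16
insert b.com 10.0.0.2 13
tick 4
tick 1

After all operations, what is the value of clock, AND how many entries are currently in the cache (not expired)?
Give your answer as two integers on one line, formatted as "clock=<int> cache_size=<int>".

Op 1: insert a.com -> 10.0.0.1 (expiry=0+11=11). clock=0
Op 2: insert a.com -> 10.0.0.1 (expiry=0+4=4). clock=0
Op 3: insert b.com -> 10.0.0.1 (expiry=0+16=16). clock=0
Op 4: insert b.com -> 10.0.0.2 (expiry=0+13=13). clock=0
Op 5: tick 4 -> clock=4. purged={a.com}
Op 6: tick 1 -> clock=5.
Final clock = 5
Final cache (unexpired): {b.com} -> size=1

Answer: clock=5 cache_size=1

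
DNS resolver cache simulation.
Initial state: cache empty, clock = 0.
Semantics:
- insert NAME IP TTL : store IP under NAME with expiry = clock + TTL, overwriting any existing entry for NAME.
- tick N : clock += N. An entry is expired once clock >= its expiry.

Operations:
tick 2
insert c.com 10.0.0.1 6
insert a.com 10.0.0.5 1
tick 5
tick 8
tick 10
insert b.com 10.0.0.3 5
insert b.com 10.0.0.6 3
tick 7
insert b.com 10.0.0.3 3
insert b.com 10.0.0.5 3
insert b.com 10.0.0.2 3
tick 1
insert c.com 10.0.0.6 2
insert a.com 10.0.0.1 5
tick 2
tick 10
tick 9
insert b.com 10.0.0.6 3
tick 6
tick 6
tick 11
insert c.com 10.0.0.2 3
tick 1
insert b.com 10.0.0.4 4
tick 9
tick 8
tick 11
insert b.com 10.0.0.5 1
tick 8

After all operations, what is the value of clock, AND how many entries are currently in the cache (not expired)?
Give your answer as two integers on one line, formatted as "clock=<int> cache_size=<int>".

Op 1: tick 2 -> clock=2.
Op 2: insert c.com -> 10.0.0.1 (expiry=2+6=8). clock=2
Op 3: insert a.com -> 10.0.0.5 (expiry=2+1=3). clock=2
Op 4: tick 5 -> clock=7. purged={a.com}
Op 5: tick 8 -> clock=15. purged={c.com}
Op 6: tick 10 -> clock=25.
Op 7: insert b.com -> 10.0.0.3 (expiry=25+5=30). clock=25
Op 8: insert b.com -> 10.0.0.6 (expiry=25+3=28). clock=25
Op 9: tick 7 -> clock=32. purged={b.com}
Op 10: insert b.com -> 10.0.0.3 (expiry=32+3=35). clock=32
Op 11: insert b.com -> 10.0.0.5 (expiry=32+3=35). clock=32
Op 12: insert b.com -> 10.0.0.2 (expiry=32+3=35). clock=32
Op 13: tick 1 -> clock=33.
Op 14: insert c.com -> 10.0.0.6 (expiry=33+2=35). clock=33
Op 15: insert a.com -> 10.0.0.1 (expiry=33+5=38). clock=33
Op 16: tick 2 -> clock=35. purged={b.com,c.com}
Op 17: tick 10 -> clock=45. purged={a.com}
Op 18: tick 9 -> clock=54.
Op 19: insert b.com -> 10.0.0.6 (expiry=54+3=57). clock=54
Op 20: tick 6 -> clock=60. purged={b.com}
Op 21: tick 6 -> clock=66.
Op 22: tick 11 -> clock=77.
Op 23: insert c.com -> 10.0.0.2 (expiry=77+3=80). clock=77
Op 24: tick 1 -> clock=78.
Op 25: insert b.com -> 10.0.0.4 (expiry=78+4=82). clock=78
Op 26: tick 9 -> clock=87. purged={b.com,c.com}
Op 27: tick 8 -> clock=95.
Op 28: tick 11 -> clock=106.
Op 29: insert b.com -> 10.0.0.5 (expiry=106+1=107). clock=106
Op 30: tick 8 -> clock=114. purged={b.com}
Final clock = 114
Final cache (unexpired): {} -> size=0

Answer: clock=114 cache_size=0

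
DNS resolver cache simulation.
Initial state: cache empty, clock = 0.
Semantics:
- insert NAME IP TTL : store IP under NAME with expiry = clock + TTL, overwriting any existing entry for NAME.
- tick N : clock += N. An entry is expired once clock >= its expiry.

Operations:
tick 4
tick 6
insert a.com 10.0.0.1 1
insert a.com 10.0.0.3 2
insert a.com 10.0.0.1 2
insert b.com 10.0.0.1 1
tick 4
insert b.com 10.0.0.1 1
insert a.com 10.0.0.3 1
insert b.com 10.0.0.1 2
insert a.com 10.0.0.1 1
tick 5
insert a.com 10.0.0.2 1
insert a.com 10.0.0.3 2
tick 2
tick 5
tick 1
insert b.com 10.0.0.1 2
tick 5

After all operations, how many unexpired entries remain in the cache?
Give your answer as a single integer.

Answer: 0

Derivation:
Op 1: tick 4 -> clock=4.
Op 2: tick 6 -> clock=10.
Op 3: insert a.com -> 10.0.0.1 (expiry=10+1=11). clock=10
Op 4: insert a.com -> 10.0.0.3 (expiry=10+2=12). clock=10
Op 5: insert a.com -> 10.0.0.1 (expiry=10+2=12). clock=10
Op 6: insert b.com -> 10.0.0.1 (expiry=10+1=11). clock=10
Op 7: tick 4 -> clock=14. purged={a.com,b.com}
Op 8: insert b.com -> 10.0.0.1 (expiry=14+1=15). clock=14
Op 9: insert a.com -> 10.0.0.3 (expiry=14+1=15). clock=14
Op 10: insert b.com -> 10.0.0.1 (expiry=14+2=16). clock=14
Op 11: insert a.com -> 10.0.0.1 (expiry=14+1=15). clock=14
Op 12: tick 5 -> clock=19. purged={a.com,b.com}
Op 13: insert a.com -> 10.0.0.2 (expiry=19+1=20). clock=19
Op 14: insert a.com -> 10.0.0.3 (expiry=19+2=21). clock=19
Op 15: tick 2 -> clock=21. purged={a.com}
Op 16: tick 5 -> clock=26.
Op 17: tick 1 -> clock=27.
Op 18: insert b.com -> 10.0.0.1 (expiry=27+2=29). clock=27
Op 19: tick 5 -> clock=32. purged={b.com}
Final cache (unexpired): {} -> size=0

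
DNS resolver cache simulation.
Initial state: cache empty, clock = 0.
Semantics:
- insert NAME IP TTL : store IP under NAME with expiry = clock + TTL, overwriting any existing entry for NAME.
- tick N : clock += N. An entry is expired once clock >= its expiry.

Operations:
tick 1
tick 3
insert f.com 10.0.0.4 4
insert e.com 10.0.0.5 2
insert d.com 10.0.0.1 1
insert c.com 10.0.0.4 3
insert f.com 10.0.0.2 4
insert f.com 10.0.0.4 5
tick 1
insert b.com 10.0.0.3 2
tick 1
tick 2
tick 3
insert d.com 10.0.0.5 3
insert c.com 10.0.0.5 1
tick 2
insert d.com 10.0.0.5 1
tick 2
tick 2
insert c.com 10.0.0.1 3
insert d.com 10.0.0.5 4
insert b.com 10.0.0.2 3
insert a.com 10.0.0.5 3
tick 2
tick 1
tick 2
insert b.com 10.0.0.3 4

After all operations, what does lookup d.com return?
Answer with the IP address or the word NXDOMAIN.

Answer: NXDOMAIN

Derivation:
Op 1: tick 1 -> clock=1.
Op 2: tick 3 -> clock=4.
Op 3: insert f.com -> 10.0.0.4 (expiry=4+4=8). clock=4
Op 4: insert e.com -> 10.0.0.5 (expiry=4+2=6). clock=4
Op 5: insert d.com -> 10.0.0.1 (expiry=4+1=5). clock=4
Op 6: insert c.com -> 10.0.0.4 (expiry=4+3=7). clock=4
Op 7: insert f.com -> 10.0.0.2 (expiry=4+4=8). clock=4
Op 8: insert f.com -> 10.0.0.4 (expiry=4+5=9). clock=4
Op 9: tick 1 -> clock=5. purged={d.com}
Op 10: insert b.com -> 10.0.0.3 (expiry=5+2=7). clock=5
Op 11: tick 1 -> clock=6. purged={e.com}
Op 12: tick 2 -> clock=8. purged={b.com,c.com}
Op 13: tick 3 -> clock=11. purged={f.com}
Op 14: insert d.com -> 10.0.0.5 (expiry=11+3=14). clock=11
Op 15: insert c.com -> 10.0.0.5 (expiry=11+1=12). clock=11
Op 16: tick 2 -> clock=13. purged={c.com}
Op 17: insert d.com -> 10.0.0.5 (expiry=13+1=14). clock=13
Op 18: tick 2 -> clock=15. purged={d.com}
Op 19: tick 2 -> clock=17.
Op 20: insert c.com -> 10.0.0.1 (expiry=17+3=20). clock=17
Op 21: insert d.com -> 10.0.0.5 (expiry=17+4=21). clock=17
Op 22: insert b.com -> 10.0.0.2 (expiry=17+3=20). clock=17
Op 23: insert a.com -> 10.0.0.5 (expiry=17+3=20). clock=17
Op 24: tick 2 -> clock=19.
Op 25: tick 1 -> clock=20. purged={a.com,b.com,c.com}
Op 26: tick 2 -> clock=22. purged={d.com}
Op 27: insert b.com -> 10.0.0.3 (expiry=22+4=26). clock=22
lookup d.com: not in cache (expired or never inserted)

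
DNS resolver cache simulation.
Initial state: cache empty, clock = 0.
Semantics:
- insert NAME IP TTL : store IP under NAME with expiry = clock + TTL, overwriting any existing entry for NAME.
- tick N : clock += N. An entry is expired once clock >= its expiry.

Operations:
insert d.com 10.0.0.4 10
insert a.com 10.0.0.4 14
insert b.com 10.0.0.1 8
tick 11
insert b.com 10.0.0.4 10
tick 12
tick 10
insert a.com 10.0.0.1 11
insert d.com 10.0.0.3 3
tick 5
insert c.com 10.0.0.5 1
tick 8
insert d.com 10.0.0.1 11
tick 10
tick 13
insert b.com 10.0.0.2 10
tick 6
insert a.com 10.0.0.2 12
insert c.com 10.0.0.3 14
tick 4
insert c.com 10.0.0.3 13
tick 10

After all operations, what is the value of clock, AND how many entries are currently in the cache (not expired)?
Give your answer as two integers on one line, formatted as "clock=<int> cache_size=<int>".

Answer: clock=89 cache_size=1

Derivation:
Op 1: insert d.com -> 10.0.0.4 (expiry=0+10=10). clock=0
Op 2: insert a.com -> 10.0.0.4 (expiry=0+14=14). clock=0
Op 3: insert b.com -> 10.0.0.1 (expiry=0+8=8). clock=0
Op 4: tick 11 -> clock=11. purged={b.com,d.com}
Op 5: insert b.com -> 10.0.0.4 (expiry=11+10=21). clock=11
Op 6: tick 12 -> clock=23. purged={a.com,b.com}
Op 7: tick 10 -> clock=33.
Op 8: insert a.com -> 10.0.0.1 (expiry=33+11=44). clock=33
Op 9: insert d.com -> 10.0.0.3 (expiry=33+3=36). clock=33
Op 10: tick 5 -> clock=38. purged={d.com}
Op 11: insert c.com -> 10.0.0.5 (expiry=38+1=39). clock=38
Op 12: tick 8 -> clock=46. purged={a.com,c.com}
Op 13: insert d.com -> 10.0.0.1 (expiry=46+11=57). clock=46
Op 14: tick 10 -> clock=56.
Op 15: tick 13 -> clock=69. purged={d.com}
Op 16: insert b.com -> 10.0.0.2 (expiry=69+10=79). clock=69
Op 17: tick 6 -> clock=75.
Op 18: insert a.com -> 10.0.0.2 (expiry=75+12=87). clock=75
Op 19: insert c.com -> 10.0.0.3 (expiry=75+14=89). clock=75
Op 20: tick 4 -> clock=79. purged={b.com}
Op 21: insert c.com -> 10.0.0.3 (expiry=79+13=92). clock=79
Op 22: tick 10 -> clock=89. purged={a.com}
Final clock = 89
Final cache (unexpired): {c.com} -> size=1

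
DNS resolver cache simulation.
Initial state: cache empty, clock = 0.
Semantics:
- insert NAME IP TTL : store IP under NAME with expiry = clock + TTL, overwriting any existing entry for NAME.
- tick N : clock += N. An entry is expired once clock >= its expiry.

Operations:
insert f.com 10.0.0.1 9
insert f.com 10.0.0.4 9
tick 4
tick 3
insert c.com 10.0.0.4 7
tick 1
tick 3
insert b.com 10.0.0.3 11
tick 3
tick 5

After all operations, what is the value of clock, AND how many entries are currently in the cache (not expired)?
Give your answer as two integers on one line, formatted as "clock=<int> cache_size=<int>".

Answer: clock=19 cache_size=1

Derivation:
Op 1: insert f.com -> 10.0.0.1 (expiry=0+9=9). clock=0
Op 2: insert f.com -> 10.0.0.4 (expiry=0+9=9). clock=0
Op 3: tick 4 -> clock=4.
Op 4: tick 3 -> clock=7.
Op 5: insert c.com -> 10.0.0.4 (expiry=7+7=14). clock=7
Op 6: tick 1 -> clock=8.
Op 7: tick 3 -> clock=11. purged={f.com}
Op 8: insert b.com -> 10.0.0.3 (expiry=11+11=22). clock=11
Op 9: tick 3 -> clock=14. purged={c.com}
Op 10: tick 5 -> clock=19.
Final clock = 19
Final cache (unexpired): {b.com} -> size=1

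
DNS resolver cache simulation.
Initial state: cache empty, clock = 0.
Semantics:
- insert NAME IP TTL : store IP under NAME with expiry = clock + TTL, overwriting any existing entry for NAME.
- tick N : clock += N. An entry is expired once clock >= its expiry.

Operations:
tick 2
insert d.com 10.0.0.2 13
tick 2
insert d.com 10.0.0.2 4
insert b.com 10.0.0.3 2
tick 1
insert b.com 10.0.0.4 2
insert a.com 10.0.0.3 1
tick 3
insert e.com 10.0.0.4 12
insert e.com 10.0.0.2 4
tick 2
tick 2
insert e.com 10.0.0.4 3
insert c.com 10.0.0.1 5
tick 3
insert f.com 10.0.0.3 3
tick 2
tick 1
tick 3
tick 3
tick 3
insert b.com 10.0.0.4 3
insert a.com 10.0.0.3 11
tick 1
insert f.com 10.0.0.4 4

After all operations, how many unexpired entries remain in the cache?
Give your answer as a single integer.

Answer: 3

Derivation:
Op 1: tick 2 -> clock=2.
Op 2: insert d.com -> 10.0.0.2 (expiry=2+13=15). clock=2
Op 3: tick 2 -> clock=4.
Op 4: insert d.com -> 10.0.0.2 (expiry=4+4=8). clock=4
Op 5: insert b.com -> 10.0.0.3 (expiry=4+2=6). clock=4
Op 6: tick 1 -> clock=5.
Op 7: insert b.com -> 10.0.0.4 (expiry=5+2=7). clock=5
Op 8: insert a.com -> 10.0.0.3 (expiry=5+1=6). clock=5
Op 9: tick 3 -> clock=8. purged={a.com,b.com,d.com}
Op 10: insert e.com -> 10.0.0.4 (expiry=8+12=20). clock=8
Op 11: insert e.com -> 10.0.0.2 (expiry=8+4=12). clock=8
Op 12: tick 2 -> clock=10.
Op 13: tick 2 -> clock=12. purged={e.com}
Op 14: insert e.com -> 10.0.0.4 (expiry=12+3=15). clock=12
Op 15: insert c.com -> 10.0.0.1 (expiry=12+5=17). clock=12
Op 16: tick 3 -> clock=15. purged={e.com}
Op 17: insert f.com -> 10.0.0.3 (expiry=15+3=18). clock=15
Op 18: tick 2 -> clock=17. purged={c.com}
Op 19: tick 1 -> clock=18. purged={f.com}
Op 20: tick 3 -> clock=21.
Op 21: tick 3 -> clock=24.
Op 22: tick 3 -> clock=27.
Op 23: insert b.com -> 10.0.0.4 (expiry=27+3=30). clock=27
Op 24: insert a.com -> 10.0.0.3 (expiry=27+11=38). clock=27
Op 25: tick 1 -> clock=28.
Op 26: insert f.com -> 10.0.0.4 (expiry=28+4=32). clock=28
Final cache (unexpired): {a.com,b.com,f.com} -> size=3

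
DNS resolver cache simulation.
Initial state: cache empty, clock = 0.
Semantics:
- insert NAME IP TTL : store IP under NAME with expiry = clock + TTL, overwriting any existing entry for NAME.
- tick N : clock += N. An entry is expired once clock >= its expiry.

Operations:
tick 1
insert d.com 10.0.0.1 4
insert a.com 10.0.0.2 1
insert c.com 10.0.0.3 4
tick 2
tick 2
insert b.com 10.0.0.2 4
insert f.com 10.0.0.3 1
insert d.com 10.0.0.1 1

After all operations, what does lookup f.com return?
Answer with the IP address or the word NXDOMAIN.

Answer: 10.0.0.3

Derivation:
Op 1: tick 1 -> clock=1.
Op 2: insert d.com -> 10.0.0.1 (expiry=1+4=5). clock=1
Op 3: insert a.com -> 10.0.0.2 (expiry=1+1=2). clock=1
Op 4: insert c.com -> 10.0.0.3 (expiry=1+4=5). clock=1
Op 5: tick 2 -> clock=3. purged={a.com}
Op 6: tick 2 -> clock=5. purged={c.com,d.com}
Op 7: insert b.com -> 10.0.0.2 (expiry=5+4=9). clock=5
Op 8: insert f.com -> 10.0.0.3 (expiry=5+1=6). clock=5
Op 9: insert d.com -> 10.0.0.1 (expiry=5+1=6). clock=5
lookup f.com: present, ip=10.0.0.3 expiry=6 > clock=5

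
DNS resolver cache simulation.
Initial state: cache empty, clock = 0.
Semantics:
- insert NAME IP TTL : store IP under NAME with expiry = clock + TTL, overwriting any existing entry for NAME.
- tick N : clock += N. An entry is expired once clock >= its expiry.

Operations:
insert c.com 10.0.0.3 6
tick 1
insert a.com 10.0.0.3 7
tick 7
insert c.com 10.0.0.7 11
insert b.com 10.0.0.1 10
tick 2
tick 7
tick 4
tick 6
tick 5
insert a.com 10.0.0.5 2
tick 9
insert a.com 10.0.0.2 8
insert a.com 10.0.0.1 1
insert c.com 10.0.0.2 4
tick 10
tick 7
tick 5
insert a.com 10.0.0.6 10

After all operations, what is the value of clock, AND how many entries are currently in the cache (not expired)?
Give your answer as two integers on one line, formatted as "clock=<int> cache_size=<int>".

Op 1: insert c.com -> 10.0.0.3 (expiry=0+6=6). clock=0
Op 2: tick 1 -> clock=1.
Op 3: insert a.com -> 10.0.0.3 (expiry=1+7=8). clock=1
Op 4: tick 7 -> clock=8. purged={a.com,c.com}
Op 5: insert c.com -> 10.0.0.7 (expiry=8+11=19). clock=8
Op 6: insert b.com -> 10.0.0.1 (expiry=8+10=18). clock=8
Op 7: tick 2 -> clock=10.
Op 8: tick 7 -> clock=17.
Op 9: tick 4 -> clock=21. purged={b.com,c.com}
Op 10: tick 6 -> clock=27.
Op 11: tick 5 -> clock=32.
Op 12: insert a.com -> 10.0.0.5 (expiry=32+2=34). clock=32
Op 13: tick 9 -> clock=41. purged={a.com}
Op 14: insert a.com -> 10.0.0.2 (expiry=41+8=49). clock=41
Op 15: insert a.com -> 10.0.0.1 (expiry=41+1=42). clock=41
Op 16: insert c.com -> 10.0.0.2 (expiry=41+4=45). clock=41
Op 17: tick 10 -> clock=51. purged={a.com,c.com}
Op 18: tick 7 -> clock=58.
Op 19: tick 5 -> clock=63.
Op 20: insert a.com -> 10.0.0.6 (expiry=63+10=73). clock=63
Final clock = 63
Final cache (unexpired): {a.com} -> size=1

Answer: clock=63 cache_size=1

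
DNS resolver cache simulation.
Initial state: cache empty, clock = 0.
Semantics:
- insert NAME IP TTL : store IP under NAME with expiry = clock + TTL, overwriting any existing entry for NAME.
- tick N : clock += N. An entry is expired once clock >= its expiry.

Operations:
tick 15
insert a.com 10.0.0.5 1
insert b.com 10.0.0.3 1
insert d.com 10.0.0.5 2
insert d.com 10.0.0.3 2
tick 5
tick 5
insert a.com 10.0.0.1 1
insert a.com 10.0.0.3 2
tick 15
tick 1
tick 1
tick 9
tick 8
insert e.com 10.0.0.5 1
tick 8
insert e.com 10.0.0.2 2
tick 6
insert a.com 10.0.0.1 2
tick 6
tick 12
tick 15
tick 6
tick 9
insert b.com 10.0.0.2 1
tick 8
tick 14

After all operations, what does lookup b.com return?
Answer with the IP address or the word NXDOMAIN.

Answer: NXDOMAIN

Derivation:
Op 1: tick 15 -> clock=15.
Op 2: insert a.com -> 10.0.0.5 (expiry=15+1=16). clock=15
Op 3: insert b.com -> 10.0.0.3 (expiry=15+1=16). clock=15
Op 4: insert d.com -> 10.0.0.5 (expiry=15+2=17). clock=15
Op 5: insert d.com -> 10.0.0.3 (expiry=15+2=17). clock=15
Op 6: tick 5 -> clock=20. purged={a.com,b.com,d.com}
Op 7: tick 5 -> clock=25.
Op 8: insert a.com -> 10.0.0.1 (expiry=25+1=26). clock=25
Op 9: insert a.com -> 10.0.0.3 (expiry=25+2=27). clock=25
Op 10: tick 15 -> clock=40. purged={a.com}
Op 11: tick 1 -> clock=41.
Op 12: tick 1 -> clock=42.
Op 13: tick 9 -> clock=51.
Op 14: tick 8 -> clock=59.
Op 15: insert e.com -> 10.0.0.5 (expiry=59+1=60). clock=59
Op 16: tick 8 -> clock=67. purged={e.com}
Op 17: insert e.com -> 10.0.0.2 (expiry=67+2=69). clock=67
Op 18: tick 6 -> clock=73. purged={e.com}
Op 19: insert a.com -> 10.0.0.1 (expiry=73+2=75). clock=73
Op 20: tick 6 -> clock=79. purged={a.com}
Op 21: tick 12 -> clock=91.
Op 22: tick 15 -> clock=106.
Op 23: tick 6 -> clock=112.
Op 24: tick 9 -> clock=121.
Op 25: insert b.com -> 10.0.0.2 (expiry=121+1=122). clock=121
Op 26: tick 8 -> clock=129. purged={b.com}
Op 27: tick 14 -> clock=143.
lookup b.com: not in cache (expired or never inserted)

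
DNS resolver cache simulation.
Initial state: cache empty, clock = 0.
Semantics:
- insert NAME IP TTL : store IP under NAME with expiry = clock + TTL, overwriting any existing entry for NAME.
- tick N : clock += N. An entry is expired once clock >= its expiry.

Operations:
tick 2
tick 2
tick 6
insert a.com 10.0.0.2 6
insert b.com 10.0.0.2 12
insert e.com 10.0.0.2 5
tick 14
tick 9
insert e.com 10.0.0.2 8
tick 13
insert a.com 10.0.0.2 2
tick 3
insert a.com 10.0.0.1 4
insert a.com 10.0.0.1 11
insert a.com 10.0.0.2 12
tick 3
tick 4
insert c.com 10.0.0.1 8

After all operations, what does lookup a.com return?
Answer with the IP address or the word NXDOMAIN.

Op 1: tick 2 -> clock=2.
Op 2: tick 2 -> clock=4.
Op 3: tick 6 -> clock=10.
Op 4: insert a.com -> 10.0.0.2 (expiry=10+6=16). clock=10
Op 5: insert b.com -> 10.0.0.2 (expiry=10+12=22). clock=10
Op 6: insert e.com -> 10.0.0.2 (expiry=10+5=15). clock=10
Op 7: tick 14 -> clock=24. purged={a.com,b.com,e.com}
Op 8: tick 9 -> clock=33.
Op 9: insert e.com -> 10.0.0.2 (expiry=33+8=41). clock=33
Op 10: tick 13 -> clock=46. purged={e.com}
Op 11: insert a.com -> 10.0.0.2 (expiry=46+2=48). clock=46
Op 12: tick 3 -> clock=49. purged={a.com}
Op 13: insert a.com -> 10.0.0.1 (expiry=49+4=53). clock=49
Op 14: insert a.com -> 10.0.0.1 (expiry=49+11=60). clock=49
Op 15: insert a.com -> 10.0.0.2 (expiry=49+12=61). clock=49
Op 16: tick 3 -> clock=52.
Op 17: tick 4 -> clock=56.
Op 18: insert c.com -> 10.0.0.1 (expiry=56+8=64). clock=56
lookup a.com: present, ip=10.0.0.2 expiry=61 > clock=56

Answer: 10.0.0.2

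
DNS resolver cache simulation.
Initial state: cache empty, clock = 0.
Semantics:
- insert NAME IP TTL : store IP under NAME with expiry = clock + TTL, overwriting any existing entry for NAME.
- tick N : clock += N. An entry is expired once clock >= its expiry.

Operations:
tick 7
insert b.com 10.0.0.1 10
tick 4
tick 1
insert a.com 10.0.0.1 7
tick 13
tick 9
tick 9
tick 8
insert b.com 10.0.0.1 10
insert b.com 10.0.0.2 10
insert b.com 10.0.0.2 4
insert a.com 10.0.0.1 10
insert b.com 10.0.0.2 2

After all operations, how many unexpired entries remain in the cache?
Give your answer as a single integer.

Answer: 2

Derivation:
Op 1: tick 7 -> clock=7.
Op 2: insert b.com -> 10.0.0.1 (expiry=7+10=17). clock=7
Op 3: tick 4 -> clock=11.
Op 4: tick 1 -> clock=12.
Op 5: insert a.com -> 10.0.0.1 (expiry=12+7=19). clock=12
Op 6: tick 13 -> clock=25. purged={a.com,b.com}
Op 7: tick 9 -> clock=34.
Op 8: tick 9 -> clock=43.
Op 9: tick 8 -> clock=51.
Op 10: insert b.com -> 10.0.0.1 (expiry=51+10=61). clock=51
Op 11: insert b.com -> 10.0.0.2 (expiry=51+10=61). clock=51
Op 12: insert b.com -> 10.0.0.2 (expiry=51+4=55). clock=51
Op 13: insert a.com -> 10.0.0.1 (expiry=51+10=61). clock=51
Op 14: insert b.com -> 10.0.0.2 (expiry=51+2=53). clock=51
Final cache (unexpired): {a.com,b.com} -> size=2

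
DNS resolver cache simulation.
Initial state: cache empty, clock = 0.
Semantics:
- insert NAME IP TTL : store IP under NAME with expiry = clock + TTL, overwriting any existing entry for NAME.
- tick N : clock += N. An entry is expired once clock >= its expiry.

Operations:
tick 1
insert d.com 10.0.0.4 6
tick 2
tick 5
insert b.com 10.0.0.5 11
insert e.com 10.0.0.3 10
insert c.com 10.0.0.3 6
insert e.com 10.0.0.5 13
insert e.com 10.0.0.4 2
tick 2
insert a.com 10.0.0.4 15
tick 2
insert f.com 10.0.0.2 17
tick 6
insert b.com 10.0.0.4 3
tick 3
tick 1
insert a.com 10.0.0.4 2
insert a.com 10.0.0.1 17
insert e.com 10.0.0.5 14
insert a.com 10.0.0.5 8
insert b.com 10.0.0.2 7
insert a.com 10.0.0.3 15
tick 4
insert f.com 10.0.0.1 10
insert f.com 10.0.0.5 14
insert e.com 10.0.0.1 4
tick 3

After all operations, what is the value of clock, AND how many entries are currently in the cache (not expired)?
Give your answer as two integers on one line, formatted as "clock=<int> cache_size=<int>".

Op 1: tick 1 -> clock=1.
Op 2: insert d.com -> 10.0.0.4 (expiry=1+6=7). clock=1
Op 3: tick 2 -> clock=3.
Op 4: tick 5 -> clock=8. purged={d.com}
Op 5: insert b.com -> 10.0.0.5 (expiry=8+11=19). clock=8
Op 6: insert e.com -> 10.0.0.3 (expiry=8+10=18). clock=8
Op 7: insert c.com -> 10.0.0.3 (expiry=8+6=14). clock=8
Op 8: insert e.com -> 10.0.0.5 (expiry=8+13=21). clock=8
Op 9: insert e.com -> 10.0.0.4 (expiry=8+2=10). clock=8
Op 10: tick 2 -> clock=10. purged={e.com}
Op 11: insert a.com -> 10.0.0.4 (expiry=10+15=25). clock=10
Op 12: tick 2 -> clock=12.
Op 13: insert f.com -> 10.0.0.2 (expiry=12+17=29). clock=12
Op 14: tick 6 -> clock=18. purged={c.com}
Op 15: insert b.com -> 10.0.0.4 (expiry=18+3=21). clock=18
Op 16: tick 3 -> clock=21. purged={b.com}
Op 17: tick 1 -> clock=22.
Op 18: insert a.com -> 10.0.0.4 (expiry=22+2=24). clock=22
Op 19: insert a.com -> 10.0.0.1 (expiry=22+17=39). clock=22
Op 20: insert e.com -> 10.0.0.5 (expiry=22+14=36). clock=22
Op 21: insert a.com -> 10.0.0.5 (expiry=22+8=30). clock=22
Op 22: insert b.com -> 10.0.0.2 (expiry=22+7=29). clock=22
Op 23: insert a.com -> 10.0.0.3 (expiry=22+15=37). clock=22
Op 24: tick 4 -> clock=26.
Op 25: insert f.com -> 10.0.0.1 (expiry=26+10=36). clock=26
Op 26: insert f.com -> 10.0.0.5 (expiry=26+14=40). clock=26
Op 27: insert e.com -> 10.0.0.1 (expiry=26+4=30). clock=26
Op 28: tick 3 -> clock=29. purged={b.com}
Final clock = 29
Final cache (unexpired): {a.com,e.com,f.com} -> size=3

Answer: clock=29 cache_size=3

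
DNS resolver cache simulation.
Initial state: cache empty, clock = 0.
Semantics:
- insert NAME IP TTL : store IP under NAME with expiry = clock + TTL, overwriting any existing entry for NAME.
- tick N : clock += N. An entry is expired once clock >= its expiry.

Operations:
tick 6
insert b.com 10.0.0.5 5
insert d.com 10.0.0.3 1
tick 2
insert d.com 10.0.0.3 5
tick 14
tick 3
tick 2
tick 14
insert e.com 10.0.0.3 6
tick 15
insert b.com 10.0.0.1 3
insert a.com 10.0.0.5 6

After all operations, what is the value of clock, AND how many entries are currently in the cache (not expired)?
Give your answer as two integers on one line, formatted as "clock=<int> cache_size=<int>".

Answer: clock=56 cache_size=2

Derivation:
Op 1: tick 6 -> clock=6.
Op 2: insert b.com -> 10.0.0.5 (expiry=6+5=11). clock=6
Op 3: insert d.com -> 10.0.0.3 (expiry=6+1=7). clock=6
Op 4: tick 2 -> clock=8. purged={d.com}
Op 5: insert d.com -> 10.0.0.3 (expiry=8+5=13). clock=8
Op 6: tick 14 -> clock=22. purged={b.com,d.com}
Op 7: tick 3 -> clock=25.
Op 8: tick 2 -> clock=27.
Op 9: tick 14 -> clock=41.
Op 10: insert e.com -> 10.0.0.3 (expiry=41+6=47). clock=41
Op 11: tick 15 -> clock=56. purged={e.com}
Op 12: insert b.com -> 10.0.0.1 (expiry=56+3=59). clock=56
Op 13: insert a.com -> 10.0.0.5 (expiry=56+6=62). clock=56
Final clock = 56
Final cache (unexpired): {a.com,b.com} -> size=2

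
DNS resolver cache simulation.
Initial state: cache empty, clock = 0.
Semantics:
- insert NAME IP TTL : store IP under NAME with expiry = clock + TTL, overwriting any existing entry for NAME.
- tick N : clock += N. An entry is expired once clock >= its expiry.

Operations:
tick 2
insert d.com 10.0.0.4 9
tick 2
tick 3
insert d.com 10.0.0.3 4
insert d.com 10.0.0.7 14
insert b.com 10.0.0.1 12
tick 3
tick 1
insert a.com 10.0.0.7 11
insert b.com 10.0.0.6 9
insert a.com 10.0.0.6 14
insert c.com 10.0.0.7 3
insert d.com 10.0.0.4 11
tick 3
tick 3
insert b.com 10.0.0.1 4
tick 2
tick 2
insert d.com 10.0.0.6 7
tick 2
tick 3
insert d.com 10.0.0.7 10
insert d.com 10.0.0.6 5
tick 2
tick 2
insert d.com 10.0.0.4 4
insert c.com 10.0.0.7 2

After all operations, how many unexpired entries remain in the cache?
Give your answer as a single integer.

Answer: 2

Derivation:
Op 1: tick 2 -> clock=2.
Op 2: insert d.com -> 10.0.0.4 (expiry=2+9=11). clock=2
Op 3: tick 2 -> clock=4.
Op 4: tick 3 -> clock=7.
Op 5: insert d.com -> 10.0.0.3 (expiry=7+4=11). clock=7
Op 6: insert d.com -> 10.0.0.7 (expiry=7+14=21). clock=7
Op 7: insert b.com -> 10.0.0.1 (expiry=7+12=19). clock=7
Op 8: tick 3 -> clock=10.
Op 9: tick 1 -> clock=11.
Op 10: insert a.com -> 10.0.0.7 (expiry=11+11=22). clock=11
Op 11: insert b.com -> 10.0.0.6 (expiry=11+9=20). clock=11
Op 12: insert a.com -> 10.0.0.6 (expiry=11+14=25). clock=11
Op 13: insert c.com -> 10.0.0.7 (expiry=11+3=14). clock=11
Op 14: insert d.com -> 10.0.0.4 (expiry=11+11=22). clock=11
Op 15: tick 3 -> clock=14. purged={c.com}
Op 16: tick 3 -> clock=17.
Op 17: insert b.com -> 10.0.0.1 (expiry=17+4=21). clock=17
Op 18: tick 2 -> clock=19.
Op 19: tick 2 -> clock=21. purged={b.com}
Op 20: insert d.com -> 10.0.0.6 (expiry=21+7=28). clock=21
Op 21: tick 2 -> clock=23.
Op 22: tick 3 -> clock=26. purged={a.com}
Op 23: insert d.com -> 10.0.0.7 (expiry=26+10=36). clock=26
Op 24: insert d.com -> 10.0.0.6 (expiry=26+5=31). clock=26
Op 25: tick 2 -> clock=28.
Op 26: tick 2 -> clock=30.
Op 27: insert d.com -> 10.0.0.4 (expiry=30+4=34). clock=30
Op 28: insert c.com -> 10.0.0.7 (expiry=30+2=32). clock=30
Final cache (unexpired): {c.com,d.com} -> size=2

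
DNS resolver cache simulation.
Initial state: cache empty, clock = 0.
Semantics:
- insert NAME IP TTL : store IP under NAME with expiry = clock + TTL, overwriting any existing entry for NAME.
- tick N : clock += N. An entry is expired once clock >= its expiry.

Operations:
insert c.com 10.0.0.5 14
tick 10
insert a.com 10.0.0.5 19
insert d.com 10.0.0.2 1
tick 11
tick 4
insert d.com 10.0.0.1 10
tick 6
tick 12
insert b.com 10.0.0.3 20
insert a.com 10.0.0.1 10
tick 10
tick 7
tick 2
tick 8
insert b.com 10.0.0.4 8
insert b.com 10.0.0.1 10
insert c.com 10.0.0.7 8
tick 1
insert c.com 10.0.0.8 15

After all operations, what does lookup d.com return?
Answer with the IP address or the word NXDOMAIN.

Answer: NXDOMAIN

Derivation:
Op 1: insert c.com -> 10.0.0.5 (expiry=0+14=14). clock=0
Op 2: tick 10 -> clock=10.
Op 3: insert a.com -> 10.0.0.5 (expiry=10+19=29). clock=10
Op 4: insert d.com -> 10.0.0.2 (expiry=10+1=11). clock=10
Op 5: tick 11 -> clock=21. purged={c.com,d.com}
Op 6: tick 4 -> clock=25.
Op 7: insert d.com -> 10.0.0.1 (expiry=25+10=35). clock=25
Op 8: tick 6 -> clock=31. purged={a.com}
Op 9: tick 12 -> clock=43. purged={d.com}
Op 10: insert b.com -> 10.0.0.3 (expiry=43+20=63). clock=43
Op 11: insert a.com -> 10.0.0.1 (expiry=43+10=53). clock=43
Op 12: tick 10 -> clock=53. purged={a.com}
Op 13: tick 7 -> clock=60.
Op 14: tick 2 -> clock=62.
Op 15: tick 8 -> clock=70. purged={b.com}
Op 16: insert b.com -> 10.0.0.4 (expiry=70+8=78). clock=70
Op 17: insert b.com -> 10.0.0.1 (expiry=70+10=80). clock=70
Op 18: insert c.com -> 10.0.0.7 (expiry=70+8=78). clock=70
Op 19: tick 1 -> clock=71.
Op 20: insert c.com -> 10.0.0.8 (expiry=71+15=86). clock=71
lookup d.com: not in cache (expired or never inserted)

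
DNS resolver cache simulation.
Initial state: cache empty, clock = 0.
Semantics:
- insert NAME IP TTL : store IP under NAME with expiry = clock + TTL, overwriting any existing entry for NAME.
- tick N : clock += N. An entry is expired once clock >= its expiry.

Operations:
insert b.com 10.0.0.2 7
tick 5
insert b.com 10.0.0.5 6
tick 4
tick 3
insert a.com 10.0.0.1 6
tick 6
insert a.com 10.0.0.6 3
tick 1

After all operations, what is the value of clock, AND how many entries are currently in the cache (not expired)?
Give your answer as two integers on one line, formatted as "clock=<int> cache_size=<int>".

Answer: clock=19 cache_size=1

Derivation:
Op 1: insert b.com -> 10.0.0.2 (expiry=0+7=7). clock=0
Op 2: tick 5 -> clock=5.
Op 3: insert b.com -> 10.0.0.5 (expiry=5+6=11). clock=5
Op 4: tick 4 -> clock=9.
Op 5: tick 3 -> clock=12. purged={b.com}
Op 6: insert a.com -> 10.0.0.1 (expiry=12+6=18). clock=12
Op 7: tick 6 -> clock=18. purged={a.com}
Op 8: insert a.com -> 10.0.0.6 (expiry=18+3=21). clock=18
Op 9: tick 1 -> clock=19.
Final clock = 19
Final cache (unexpired): {a.com} -> size=1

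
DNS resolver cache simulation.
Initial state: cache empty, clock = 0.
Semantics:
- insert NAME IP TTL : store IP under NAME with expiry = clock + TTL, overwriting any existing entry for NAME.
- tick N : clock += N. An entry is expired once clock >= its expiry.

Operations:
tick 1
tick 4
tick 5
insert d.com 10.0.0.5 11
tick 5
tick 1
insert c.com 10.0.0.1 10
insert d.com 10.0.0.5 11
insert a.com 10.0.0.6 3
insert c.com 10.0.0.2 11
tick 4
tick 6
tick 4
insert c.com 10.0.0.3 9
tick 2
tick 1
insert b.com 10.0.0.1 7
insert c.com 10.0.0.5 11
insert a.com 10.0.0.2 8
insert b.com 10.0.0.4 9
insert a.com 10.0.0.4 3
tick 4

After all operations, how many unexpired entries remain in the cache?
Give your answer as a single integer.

Op 1: tick 1 -> clock=1.
Op 2: tick 4 -> clock=5.
Op 3: tick 5 -> clock=10.
Op 4: insert d.com -> 10.0.0.5 (expiry=10+11=21). clock=10
Op 5: tick 5 -> clock=15.
Op 6: tick 1 -> clock=16.
Op 7: insert c.com -> 10.0.0.1 (expiry=16+10=26). clock=16
Op 8: insert d.com -> 10.0.0.5 (expiry=16+11=27). clock=16
Op 9: insert a.com -> 10.0.0.6 (expiry=16+3=19). clock=16
Op 10: insert c.com -> 10.0.0.2 (expiry=16+11=27). clock=16
Op 11: tick 4 -> clock=20. purged={a.com}
Op 12: tick 6 -> clock=26.
Op 13: tick 4 -> clock=30. purged={c.com,d.com}
Op 14: insert c.com -> 10.0.0.3 (expiry=30+9=39). clock=30
Op 15: tick 2 -> clock=32.
Op 16: tick 1 -> clock=33.
Op 17: insert b.com -> 10.0.0.1 (expiry=33+7=40). clock=33
Op 18: insert c.com -> 10.0.0.5 (expiry=33+11=44). clock=33
Op 19: insert a.com -> 10.0.0.2 (expiry=33+8=41). clock=33
Op 20: insert b.com -> 10.0.0.4 (expiry=33+9=42). clock=33
Op 21: insert a.com -> 10.0.0.4 (expiry=33+3=36). clock=33
Op 22: tick 4 -> clock=37. purged={a.com}
Final cache (unexpired): {b.com,c.com} -> size=2

Answer: 2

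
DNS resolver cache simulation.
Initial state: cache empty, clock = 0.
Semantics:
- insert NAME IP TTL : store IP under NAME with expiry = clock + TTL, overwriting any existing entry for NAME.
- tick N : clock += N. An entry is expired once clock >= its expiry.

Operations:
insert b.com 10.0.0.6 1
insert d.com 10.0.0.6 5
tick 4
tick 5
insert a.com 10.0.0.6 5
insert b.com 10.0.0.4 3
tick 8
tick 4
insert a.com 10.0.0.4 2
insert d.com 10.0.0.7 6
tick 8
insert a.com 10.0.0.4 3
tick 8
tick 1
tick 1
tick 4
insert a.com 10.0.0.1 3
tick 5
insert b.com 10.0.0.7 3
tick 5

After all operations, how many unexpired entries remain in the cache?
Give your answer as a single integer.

Op 1: insert b.com -> 10.0.0.6 (expiry=0+1=1). clock=0
Op 2: insert d.com -> 10.0.0.6 (expiry=0+5=5). clock=0
Op 3: tick 4 -> clock=4. purged={b.com}
Op 4: tick 5 -> clock=9. purged={d.com}
Op 5: insert a.com -> 10.0.0.6 (expiry=9+5=14). clock=9
Op 6: insert b.com -> 10.0.0.4 (expiry=9+3=12). clock=9
Op 7: tick 8 -> clock=17. purged={a.com,b.com}
Op 8: tick 4 -> clock=21.
Op 9: insert a.com -> 10.0.0.4 (expiry=21+2=23). clock=21
Op 10: insert d.com -> 10.0.0.7 (expiry=21+6=27). clock=21
Op 11: tick 8 -> clock=29. purged={a.com,d.com}
Op 12: insert a.com -> 10.0.0.4 (expiry=29+3=32). clock=29
Op 13: tick 8 -> clock=37. purged={a.com}
Op 14: tick 1 -> clock=38.
Op 15: tick 1 -> clock=39.
Op 16: tick 4 -> clock=43.
Op 17: insert a.com -> 10.0.0.1 (expiry=43+3=46). clock=43
Op 18: tick 5 -> clock=48. purged={a.com}
Op 19: insert b.com -> 10.0.0.7 (expiry=48+3=51). clock=48
Op 20: tick 5 -> clock=53. purged={b.com}
Final cache (unexpired): {} -> size=0

Answer: 0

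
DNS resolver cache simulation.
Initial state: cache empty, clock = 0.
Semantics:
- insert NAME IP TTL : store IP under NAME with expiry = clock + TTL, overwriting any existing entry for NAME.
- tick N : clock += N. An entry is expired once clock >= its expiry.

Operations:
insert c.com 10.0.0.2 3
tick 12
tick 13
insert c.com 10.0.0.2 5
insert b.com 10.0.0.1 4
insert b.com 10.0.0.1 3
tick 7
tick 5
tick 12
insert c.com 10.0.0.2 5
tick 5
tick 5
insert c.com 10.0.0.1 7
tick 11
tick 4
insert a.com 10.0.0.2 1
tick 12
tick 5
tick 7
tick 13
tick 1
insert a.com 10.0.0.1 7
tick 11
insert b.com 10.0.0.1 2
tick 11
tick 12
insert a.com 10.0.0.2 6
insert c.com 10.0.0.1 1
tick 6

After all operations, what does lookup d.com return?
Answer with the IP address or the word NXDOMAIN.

Answer: NXDOMAIN

Derivation:
Op 1: insert c.com -> 10.0.0.2 (expiry=0+3=3). clock=0
Op 2: tick 12 -> clock=12. purged={c.com}
Op 3: tick 13 -> clock=25.
Op 4: insert c.com -> 10.0.0.2 (expiry=25+5=30). clock=25
Op 5: insert b.com -> 10.0.0.1 (expiry=25+4=29). clock=25
Op 6: insert b.com -> 10.0.0.1 (expiry=25+3=28). clock=25
Op 7: tick 7 -> clock=32. purged={b.com,c.com}
Op 8: tick 5 -> clock=37.
Op 9: tick 12 -> clock=49.
Op 10: insert c.com -> 10.0.0.2 (expiry=49+5=54). clock=49
Op 11: tick 5 -> clock=54. purged={c.com}
Op 12: tick 5 -> clock=59.
Op 13: insert c.com -> 10.0.0.1 (expiry=59+7=66). clock=59
Op 14: tick 11 -> clock=70. purged={c.com}
Op 15: tick 4 -> clock=74.
Op 16: insert a.com -> 10.0.0.2 (expiry=74+1=75). clock=74
Op 17: tick 12 -> clock=86. purged={a.com}
Op 18: tick 5 -> clock=91.
Op 19: tick 7 -> clock=98.
Op 20: tick 13 -> clock=111.
Op 21: tick 1 -> clock=112.
Op 22: insert a.com -> 10.0.0.1 (expiry=112+7=119). clock=112
Op 23: tick 11 -> clock=123. purged={a.com}
Op 24: insert b.com -> 10.0.0.1 (expiry=123+2=125). clock=123
Op 25: tick 11 -> clock=134. purged={b.com}
Op 26: tick 12 -> clock=146.
Op 27: insert a.com -> 10.0.0.2 (expiry=146+6=152). clock=146
Op 28: insert c.com -> 10.0.0.1 (expiry=146+1=147). clock=146
Op 29: tick 6 -> clock=152. purged={a.com,c.com}
lookup d.com: not in cache (expired or never inserted)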